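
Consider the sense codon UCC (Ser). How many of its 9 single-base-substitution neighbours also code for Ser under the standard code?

Position 1: none → 0 synonymous.
Position 2: none → 0 synonymous.
Position 3: UCU, UCA, UCG → 3 synonymous.
Total: 0 + 0 + 3 = 3.

3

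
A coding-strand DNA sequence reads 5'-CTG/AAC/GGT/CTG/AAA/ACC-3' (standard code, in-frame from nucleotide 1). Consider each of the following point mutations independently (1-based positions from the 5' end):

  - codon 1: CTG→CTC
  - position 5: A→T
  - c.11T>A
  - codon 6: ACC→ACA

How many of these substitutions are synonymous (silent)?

Codon 1: CTG (Leu) → CTC (Leu) — synonymous.
Codon 2: AAC (Asn) → ATC (Ile) — missense.
Codon 4: CTG (Leu) → CAG (Gln) — missense.
Codon 6: ACC (Thr) → ACA (Thr) — synonymous.
Synonymous: 2 of 4.

2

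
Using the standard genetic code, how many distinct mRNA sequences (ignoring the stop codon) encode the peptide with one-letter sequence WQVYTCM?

128

Trp: 1 codon.
Gln: 2 codons.
Val: 4 codons.
Tyr: 2 codons.
Thr: 4 codons.
Cys: 2 codons.
Met: 1 codon.
1 × 2 × 4 × 2 × 4 × 2 × 1 = 128.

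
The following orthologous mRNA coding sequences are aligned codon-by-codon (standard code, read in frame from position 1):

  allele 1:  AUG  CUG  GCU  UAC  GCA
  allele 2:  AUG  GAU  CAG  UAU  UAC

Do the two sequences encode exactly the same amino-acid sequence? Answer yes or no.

Codon 1: AUG Met / AUG Met — identical.
Codon 2: CUG Leu / GAU Asp — nonsynonymous.
Codon 3: GCU Ala / CAG Gln — nonsynonymous.
Codon 4: UAC Tyr / UAU Tyr — synonymous.
Codon 5: GCA Ala / UAC Tyr — nonsynonymous.
Nonsynonymous differences: 3 → different protein.

no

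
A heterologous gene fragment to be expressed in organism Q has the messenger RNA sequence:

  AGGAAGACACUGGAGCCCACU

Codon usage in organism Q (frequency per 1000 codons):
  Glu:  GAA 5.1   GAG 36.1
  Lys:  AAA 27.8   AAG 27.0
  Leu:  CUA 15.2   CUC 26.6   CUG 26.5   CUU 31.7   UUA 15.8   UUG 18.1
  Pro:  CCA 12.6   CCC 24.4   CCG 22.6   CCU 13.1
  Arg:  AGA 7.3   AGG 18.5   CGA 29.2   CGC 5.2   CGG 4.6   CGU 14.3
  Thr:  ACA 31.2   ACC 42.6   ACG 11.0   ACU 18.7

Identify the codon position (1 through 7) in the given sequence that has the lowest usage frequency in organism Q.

1

Codon 1 AGG (Arg): 18.5 per 1000.
Codon 2 AAG (Lys): 27.0 per 1000.
Codon 3 ACA (Thr): 31.2 per 1000.
Codon 4 CUG (Leu): 26.5 per 1000.
Codon 5 GAG (Glu): 36.1 per 1000.
Codon 6 CCC (Pro): 24.4 per 1000.
Codon 7 ACU (Thr): 18.7 per 1000.
Lowest frequency is 18.5 at codon 1.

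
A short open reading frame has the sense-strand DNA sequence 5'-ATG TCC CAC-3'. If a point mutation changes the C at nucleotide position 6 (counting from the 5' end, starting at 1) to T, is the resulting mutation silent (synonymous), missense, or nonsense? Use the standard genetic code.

silent

Position 6 falls in codon 2: TCC → Ser.
After the substitution the codon is TCT → Ser.
Both encode Ser, so the change is synonymous.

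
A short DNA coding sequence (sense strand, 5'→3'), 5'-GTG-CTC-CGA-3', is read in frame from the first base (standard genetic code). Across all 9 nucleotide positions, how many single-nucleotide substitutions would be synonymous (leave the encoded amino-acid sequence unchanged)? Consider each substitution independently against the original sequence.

10

Codon 1 (GTG, Val): 3 synonymous substitutions.
Codon 2 (CTC, Leu): 3 synonymous substitutions.
Codon 3 (CGA, Arg): 4 synonymous substitutions.
Total: 3 + 3 + 4 = 10.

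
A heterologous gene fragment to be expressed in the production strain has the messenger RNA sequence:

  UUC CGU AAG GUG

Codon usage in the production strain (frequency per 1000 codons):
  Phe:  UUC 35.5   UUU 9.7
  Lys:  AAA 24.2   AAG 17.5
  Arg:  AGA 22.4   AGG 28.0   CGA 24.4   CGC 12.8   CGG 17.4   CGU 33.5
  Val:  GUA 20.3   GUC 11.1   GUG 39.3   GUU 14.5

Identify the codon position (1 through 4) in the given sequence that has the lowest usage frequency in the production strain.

Codon 1 UUC (Phe): 35.5 per 1000.
Codon 2 CGU (Arg): 33.5 per 1000.
Codon 3 AAG (Lys): 17.5 per 1000.
Codon 4 GUG (Val): 39.3 per 1000.
Lowest frequency is 17.5 at codon 3.

3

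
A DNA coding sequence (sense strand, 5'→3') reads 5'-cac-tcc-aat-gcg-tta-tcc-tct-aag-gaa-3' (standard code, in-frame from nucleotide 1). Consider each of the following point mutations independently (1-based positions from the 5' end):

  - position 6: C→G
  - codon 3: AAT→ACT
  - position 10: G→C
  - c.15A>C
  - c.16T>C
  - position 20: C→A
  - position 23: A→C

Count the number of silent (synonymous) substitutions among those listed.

1

Codon 2: TCC (Ser) → TCG (Ser) — synonymous.
Codon 3: AAT (Asn) → ACT (Thr) — missense.
Codon 4: GCG (Ala) → CCG (Pro) — missense.
Codon 5: TTA (Leu) → TTC (Phe) — missense.
Codon 6: TCC (Ser) → CCC (Pro) — missense.
Codon 7: TCT (Ser) → TAT (Tyr) — missense.
Codon 8: AAG (Lys) → ACG (Thr) — missense.
Synonymous: 1 of 7.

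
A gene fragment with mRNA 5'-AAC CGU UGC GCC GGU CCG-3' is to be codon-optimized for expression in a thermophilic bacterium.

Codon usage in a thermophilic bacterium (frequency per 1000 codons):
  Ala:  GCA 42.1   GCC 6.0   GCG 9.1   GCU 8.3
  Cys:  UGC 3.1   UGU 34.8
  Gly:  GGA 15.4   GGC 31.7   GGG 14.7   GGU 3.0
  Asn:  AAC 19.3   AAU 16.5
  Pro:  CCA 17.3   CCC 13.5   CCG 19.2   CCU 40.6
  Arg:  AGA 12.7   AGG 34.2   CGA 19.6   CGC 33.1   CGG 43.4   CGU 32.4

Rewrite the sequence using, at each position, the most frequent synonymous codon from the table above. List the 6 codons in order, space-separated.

Codon 1 (Asn): best is AAC at 19.3.
Codon 2 (Arg): best is CGG at 43.4.
Codon 3 (Cys): best is UGU at 34.8.
Codon 4 (Ala): best is GCA at 42.1.
Codon 5 (Gly): best is GGC at 31.7.
Codon 6 (Pro): best is CCU at 40.6.

AAC CGG UGU GCA GGC CCU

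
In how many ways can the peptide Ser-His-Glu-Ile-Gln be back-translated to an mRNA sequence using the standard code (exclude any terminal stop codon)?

144

Ser: 6 codons.
His: 2 codons.
Glu: 2 codons.
Ile: 3 codons.
Gln: 2 codons.
6 × 2 × 2 × 3 × 2 = 144.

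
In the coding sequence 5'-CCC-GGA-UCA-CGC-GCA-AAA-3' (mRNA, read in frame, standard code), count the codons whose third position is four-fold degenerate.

5

Codon 1 CCC (Pro): third position 4-fold.
Codon 2 GGA (Gly): third position 4-fold.
Codon 3 UCA (Ser): third position 4-fold.
Codon 4 CGC (Arg): third position 4-fold.
Codon 5 GCA (Ala): third position 4-fold.
Codon 6 AAA (Lys): third position 2-fold.
Four-fold degenerate third positions: 5.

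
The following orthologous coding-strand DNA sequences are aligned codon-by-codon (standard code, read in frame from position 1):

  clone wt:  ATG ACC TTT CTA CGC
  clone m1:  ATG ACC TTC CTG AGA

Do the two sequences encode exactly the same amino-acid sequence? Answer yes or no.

yes

Codon 1: ATG Met / ATG Met — identical.
Codon 2: ACC Thr / ACC Thr — identical.
Codon 3: TTT Phe / TTC Phe — synonymous.
Codon 4: CTA Leu / CTG Leu — synonymous.
Codon 5: CGC Arg / AGA Arg — synonymous.
Nonsynonymous differences: 0 → same protein.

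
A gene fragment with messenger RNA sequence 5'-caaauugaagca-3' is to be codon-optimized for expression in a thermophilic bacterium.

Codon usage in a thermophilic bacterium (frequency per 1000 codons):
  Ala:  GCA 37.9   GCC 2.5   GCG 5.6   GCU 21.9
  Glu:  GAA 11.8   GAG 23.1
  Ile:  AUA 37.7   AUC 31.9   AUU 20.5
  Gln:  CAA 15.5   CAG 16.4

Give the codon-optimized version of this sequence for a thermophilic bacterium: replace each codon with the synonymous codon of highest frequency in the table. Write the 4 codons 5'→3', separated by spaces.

CAG AUA GAG GCA

Codon 1 (Gln): best is CAG at 16.4.
Codon 2 (Ile): best is AUA at 37.7.
Codon 3 (Glu): best is GAG at 23.1.
Codon 4 (Ala): best is GCA at 37.9.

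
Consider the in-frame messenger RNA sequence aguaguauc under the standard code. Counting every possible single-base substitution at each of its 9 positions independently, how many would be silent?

4

Codon 1 (AGU, Ser): 1 synonymous substitution.
Codon 2 (AGU, Ser): 1 synonymous substitution.
Codon 3 (AUC, Ile): 2 synonymous substitutions.
Total: 1 + 1 + 2 = 4.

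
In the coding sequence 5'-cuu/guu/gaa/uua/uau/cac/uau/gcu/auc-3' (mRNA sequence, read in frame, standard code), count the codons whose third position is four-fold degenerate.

Codon 1 CUU (Leu): third position 4-fold.
Codon 2 GUU (Val): third position 4-fold.
Codon 3 GAA (Glu): third position 2-fold.
Codon 4 UUA (Leu): third position 2-fold.
Codon 5 UAU (Tyr): third position 2-fold.
Codon 6 CAC (His): third position 2-fold.
Codon 7 UAU (Tyr): third position 2-fold.
Codon 8 GCU (Ala): third position 4-fold.
Codon 9 AUC (Ile): third position 3-fold.
Four-fold degenerate third positions: 3.

3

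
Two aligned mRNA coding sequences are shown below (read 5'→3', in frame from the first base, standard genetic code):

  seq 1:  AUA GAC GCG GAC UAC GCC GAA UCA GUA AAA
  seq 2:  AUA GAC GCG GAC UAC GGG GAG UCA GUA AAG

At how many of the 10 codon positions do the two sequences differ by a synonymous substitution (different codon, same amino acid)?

Codon 1: AUA Ile / AUA Ile — identical.
Codon 2: GAC Asp / GAC Asp — identical.
Codon 3: GCG Ala / GCG Ala — identical.
Codon 4: GAC Asp / GAC Asp — identical.
Codon 5: UAC Tyr / UAC Tyr — identical.
Codon 6: GCC Ala / GGG Gly — nonsynonymous.
Codon 7: GAA Glu / GAG Glu — synonymous.
Codon 8: UCA Ser / UCA Ser — identical.
Codon 9: GUA Val / GUA Val — identical.
Codon 10: AAA Lys / AAG Lys — synonymous.
Synonymous differences: 2.

2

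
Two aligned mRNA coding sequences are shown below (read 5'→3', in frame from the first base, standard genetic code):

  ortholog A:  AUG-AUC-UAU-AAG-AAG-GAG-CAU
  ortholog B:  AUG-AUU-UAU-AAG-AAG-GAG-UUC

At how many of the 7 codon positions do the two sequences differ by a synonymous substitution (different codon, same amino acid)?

1

Codon 1: AUG Met / AUG Met — identical.
Codon 2: AUC Ile / AUU Ile — synonymous.
Codon 3: UAU Tyr / UAU Tyr — identical.
Codon 4: AAG Lys / AAG Lys — identical.
Codon 5: AAG Lys / AAG Lys — identical.
Codon 6: GAG Glu / GAG Glu — identical.
Codon 7: CAU His / UUC Phe — nonsynonymous.
Synonymous differences: 1.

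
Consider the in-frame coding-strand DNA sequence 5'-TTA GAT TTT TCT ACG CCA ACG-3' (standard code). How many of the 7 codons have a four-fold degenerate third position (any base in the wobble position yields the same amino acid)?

Codon 1 TTA (Leu): third position 2-fold.
Codon 2 GAT (Asp): third position 2-fold.
Codon 3 TTT (Phe): third position 2-fold.
Codon 4 TCT (Ser): third position 4-fold.
Codon 5 ACG (Thr): third position 4-fold.
Codon 6 CCA (Pro): third position 4-fold.
Codon 7 ACG (Thr): third position 4-fold.
Four-fold degenerate third positions: 4.

4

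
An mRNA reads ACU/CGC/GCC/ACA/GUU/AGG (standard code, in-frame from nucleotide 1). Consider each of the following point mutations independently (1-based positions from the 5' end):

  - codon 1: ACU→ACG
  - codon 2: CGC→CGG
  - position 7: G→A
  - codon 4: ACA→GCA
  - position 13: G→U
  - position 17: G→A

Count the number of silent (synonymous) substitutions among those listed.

Codon 1: ACU (Thr) → ACG (Thr) — synonymous.
Codon 2: CGC (Arg) → CGG (Arg) — synonymous.
Codon 3: GCC (Ala) → ACC (Thr) — missense.
Codon 4: ACA (Thr) → GCA (Ala) — missense.
Codon 5: GUU (Val) → UUU (Phe) — missense.
Codon 6: AGG (Arg) → AAG (Lys) — missense.
Synonymous: 2 of 6.

2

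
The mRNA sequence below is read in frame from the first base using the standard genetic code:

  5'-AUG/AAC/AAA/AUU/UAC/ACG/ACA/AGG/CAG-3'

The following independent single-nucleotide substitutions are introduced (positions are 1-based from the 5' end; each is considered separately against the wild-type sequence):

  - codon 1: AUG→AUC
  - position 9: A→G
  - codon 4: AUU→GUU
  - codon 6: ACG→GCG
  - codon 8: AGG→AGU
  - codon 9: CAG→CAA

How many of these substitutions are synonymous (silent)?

2

Codon 1: AUG (Met) → AUC (Ile) — missense.
Codon 3: AAA (Lys) → AAG (Lys) — synonymous.
Codon 4: AUU (Ile) → GUU (Val) — missense.
Codon 6: ACG (Thr) → GCG (Ala) — missense.
Codon 8: AGG (Arg) → AGU (Ser) — missense.
Codon 9: CAG (Gln) → CAA (Gln) — synonymous.
Synonymous: 2 of 6.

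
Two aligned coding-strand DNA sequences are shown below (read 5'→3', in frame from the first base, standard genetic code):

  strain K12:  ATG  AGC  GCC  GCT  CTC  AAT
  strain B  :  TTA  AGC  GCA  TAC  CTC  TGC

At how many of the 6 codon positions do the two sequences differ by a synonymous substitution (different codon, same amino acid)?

1

Codon 1: ATG Met / TTA Leu — nonsynonymous.
Codon 2: AGC Ser / AGC Ser — identical.
Codon 3: GCC Ala / GCA Ala — synonymous.
Codon 4: GCT Ala / TAC Tyr — nonsynonymous.
Codon 5: CTC Leu / CTC Leu — identical.
Codon 6: AAT Asn / TGC Cys — nonsynonymous.
Synonymous differences: 1.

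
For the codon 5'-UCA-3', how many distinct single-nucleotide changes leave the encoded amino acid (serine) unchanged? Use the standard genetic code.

3

Position 1: none → 0 synonymous.
Position 2: none → 0 synonymous.
Position 3: UCU, UCC, UCG → 3 synonymous.
Total: 0 + 0 + 3 = 3.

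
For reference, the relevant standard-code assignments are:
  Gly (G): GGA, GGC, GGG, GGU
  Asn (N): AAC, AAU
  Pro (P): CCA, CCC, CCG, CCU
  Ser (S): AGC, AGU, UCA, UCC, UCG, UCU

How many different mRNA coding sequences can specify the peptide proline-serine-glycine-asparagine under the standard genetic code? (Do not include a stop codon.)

Pro: 4 codons.
Ser: 6 codons.
Gly: 4 codons.
Asn: 2 codons.
4 × 6 × 4 × 2 = 192.

192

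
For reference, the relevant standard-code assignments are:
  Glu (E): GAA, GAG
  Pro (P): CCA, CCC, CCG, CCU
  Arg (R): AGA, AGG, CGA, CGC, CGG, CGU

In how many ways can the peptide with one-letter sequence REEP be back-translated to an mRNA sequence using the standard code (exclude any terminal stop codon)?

96

Arg: 6 codons.
Glu: 2 codons.
Glu: 2 codons.
Pro: 4 codons.
6 × 2 × 2 × 4 = 96.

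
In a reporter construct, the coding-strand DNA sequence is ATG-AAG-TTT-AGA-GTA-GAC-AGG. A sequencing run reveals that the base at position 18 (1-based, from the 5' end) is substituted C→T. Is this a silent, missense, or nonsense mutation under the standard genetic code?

silent

Position 18 falls in codon 6: GAC → Asp.
After the substitution the codon is GAT → Asp.
Both encode Asp, so the change is synonymous.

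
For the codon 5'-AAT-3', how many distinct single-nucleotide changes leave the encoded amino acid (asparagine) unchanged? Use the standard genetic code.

1

Position 1: none → 0 synonymous.
Position 2: none → 0 synonymous.
Position 3: AAC → 1 synonymous.
Total: 0 + 0 + 1 = 1.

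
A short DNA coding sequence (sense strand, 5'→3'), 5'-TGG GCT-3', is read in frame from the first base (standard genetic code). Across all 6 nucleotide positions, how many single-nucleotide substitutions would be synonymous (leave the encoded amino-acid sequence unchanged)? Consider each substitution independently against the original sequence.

3

Codon 1 (TGG, Trp): 0 synonymous substitutions.
Codon 2 (GCT, Ala): 3 synonymous substitutions.
Total: 0 + 3 = 3.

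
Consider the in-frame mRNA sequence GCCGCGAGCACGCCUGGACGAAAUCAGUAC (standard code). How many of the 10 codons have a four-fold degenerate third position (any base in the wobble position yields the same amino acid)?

6

Codon 1 GCC (Ala): third position 4-fold.
Codon 2 GCG (Ala): third position 4-fold.
Codon 3 AGC (Ser): third position 2-fold.
Codon 4 ACG (Thr): third position 4-fold.
Codon 5 CCU (Pro): third position 4-fold.
Codon 6 GGA (Gly): third position 4-fold.
Codon 7 CGA (Arg): third position 4-fold.
Codon 8 AAU (Asn): third position 2-fold.
Codon 9 CAG (Gln): third position 2-fold.
Codon 10 UAC (Tyr): third position 2-fold.
Four-fold degenerate third positions: 6.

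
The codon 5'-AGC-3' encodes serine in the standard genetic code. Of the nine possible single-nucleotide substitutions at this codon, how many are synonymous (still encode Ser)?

Position 1: none → 0 synonymous.
Position 2: none → 0 synonymous.
Position 3: AGU → 1 synonymous.
Total: 0 + 0 + 1 = 1.

1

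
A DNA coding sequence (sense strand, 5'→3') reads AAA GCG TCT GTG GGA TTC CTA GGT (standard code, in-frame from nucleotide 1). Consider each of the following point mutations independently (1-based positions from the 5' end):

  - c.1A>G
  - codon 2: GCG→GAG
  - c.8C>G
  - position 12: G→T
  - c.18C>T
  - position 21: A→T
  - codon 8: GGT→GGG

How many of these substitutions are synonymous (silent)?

4

Codon 1: AAA (Lys) → GAA (Glu) — missense.
Codon 2: GCG (Ala) → GAG (Glu) — missense.
Codon 3: TCT (Ser) → TGT (Cys) — missense.
Codon 4: GTG (Val) → GTT (Val) — synonymous.
Codon 6: TTC (Phe) → TTT (Phe) — synonymous.
Codon 7: CTA (Leu) → CTT (Leu) — synonymous.
Codon 8: GGT (Gly) → GGG (Gly) — synonymous.
Synonymous: 4 of 7.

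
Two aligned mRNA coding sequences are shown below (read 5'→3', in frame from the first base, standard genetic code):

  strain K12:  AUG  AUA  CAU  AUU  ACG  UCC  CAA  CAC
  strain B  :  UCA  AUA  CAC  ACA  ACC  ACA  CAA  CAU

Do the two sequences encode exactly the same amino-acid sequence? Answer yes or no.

Codon 1: AUG Met / UCA Ser — nonsynonymous.
Codon 2: AUA Ile / AUA Ile — identical.
Codon 3: CAU His / CAC His — synonymous.
Codon 4: AUU Ile / ACA Thr — nonsynonymous.
Codon 5: ACG Thr / ACC Thr — synonymous.
Codon 6: UCC Ser / ACA Thr — nonsynonymous.
Codon 7: CAA Gln / CAA Gln — identical.
Codon 8: CAC His / CAU His — synonymous.
Nonsynonymous differences: 3 → different protein.

no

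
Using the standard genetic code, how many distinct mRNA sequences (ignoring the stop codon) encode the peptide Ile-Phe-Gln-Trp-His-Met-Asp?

48

Ile: 3 codons.
Phe: 2 codons.
Gln: 2 codons.
Trp: 1 codon.
His: 2 codons.
Met: 1 codon.
Asp: 2 codons.
3 × 2 × 2 × 1 × 2 × 1 × 2 = 48.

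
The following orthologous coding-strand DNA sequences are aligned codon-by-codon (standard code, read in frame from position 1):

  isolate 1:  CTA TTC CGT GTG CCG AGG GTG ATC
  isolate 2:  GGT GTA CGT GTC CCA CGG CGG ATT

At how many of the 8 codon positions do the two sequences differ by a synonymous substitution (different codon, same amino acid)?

4

Codon 1: CTA Leu / GGT Gly — nonsynonymous.
Codon 2: TTC Phe / GTA Val — nonsynonymous.
Codon 3: CGT Arg / CGT Arg — identical.
Codon 4: GTG Val / GTC Val — synonymous.
Codon 5: CCG Pro / CCA Pro — synonymous.
Codon 6: AGG Arg / CGG Arg — synonymous.
Codon 7: GTG Val / CGG Arg — nonsynonymous.
Codon 8: ATC Ile / ATT Ile — synonymous.
Synonymous differences: 4.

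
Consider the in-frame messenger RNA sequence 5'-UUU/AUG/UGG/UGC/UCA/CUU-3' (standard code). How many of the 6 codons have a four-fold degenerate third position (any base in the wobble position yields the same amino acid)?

2

Codon 1 UUU (Phe): third position 2-fold.
Codon 2 AUG (Met): third position 1-fold.
Codon 3 UGG (Trp): third position 1-fold.
Codon 4 UGC (Cys): third position 2-fold.
Codon 5 UCA (Ser): third position 4-fold.
Codon 6 CUU (Leu): third position 4-fold.
Four-fold degenerate third positions: 2.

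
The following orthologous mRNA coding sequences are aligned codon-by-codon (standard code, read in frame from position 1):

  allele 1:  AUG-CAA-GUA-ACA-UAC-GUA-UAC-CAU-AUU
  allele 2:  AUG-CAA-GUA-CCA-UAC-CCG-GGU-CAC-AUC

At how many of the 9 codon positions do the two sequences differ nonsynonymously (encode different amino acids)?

3

Codon 1: AUG Met / AUG Met — identical.
Codon 2: CAA Gln / CAA Gln — identical.
Codon 3: GUA Val / GUA Val — identical.
Codon 4: ACA Thr / CCA Pro — nonsynonymous.
Codon 5: UAC Tyr / UAC Tyr — identical.
Codon 6: GUA Val / CCG Pro — nonsynonymous.
Codon 7: UAC Tyr / GGU Gly — nonsynonymous.
Codon 8: CAU His / CAC His — synonymous.
Codon 9: AUU Ile / AUC Ile — synonymous.
Nonsynonymous differences: 3.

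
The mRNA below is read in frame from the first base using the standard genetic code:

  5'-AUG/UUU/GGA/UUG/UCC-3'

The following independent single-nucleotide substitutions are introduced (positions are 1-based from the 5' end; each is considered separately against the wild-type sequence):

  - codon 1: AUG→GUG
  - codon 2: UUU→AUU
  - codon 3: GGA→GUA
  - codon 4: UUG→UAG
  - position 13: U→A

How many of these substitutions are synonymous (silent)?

0

Codon 1: AUG (Met) → GUG (Val) — missense.
Codon 2: UUU (Phe) → AUU (Ile) — missense.
Codon 3: GGA (Gly) → GUA (Val) — missense.
Codon 4: UUG (Leu) → UAG (Stop) — nonsense.
Codon 5: UCC (Ser) → ACC (Thr) — missense.
Synonymous: 0 of 5.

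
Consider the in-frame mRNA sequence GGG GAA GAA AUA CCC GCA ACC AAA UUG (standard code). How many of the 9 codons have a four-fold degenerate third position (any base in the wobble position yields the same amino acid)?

4

Codon 1 GGG (Gly): third position 4-fold.
Codon 2 GAA (Glu): third position 2-fold.
Codon 3 GAA (Glu): third position 2-fold.
Codon 4 AUA (Ile): third position 3-fold.
Codon 5 CCC (Pro): third position 4-fold.
Codon 6 GCA (Ala): third position 4-fold.
Codon 7 ACC (Thr): third position 4-fold.
Codon 8 AAA (Lys): third position 2-fold.
Codon 9 UUG (Leu): third position 2-fold.
Four-fold degenerate third positions: 4.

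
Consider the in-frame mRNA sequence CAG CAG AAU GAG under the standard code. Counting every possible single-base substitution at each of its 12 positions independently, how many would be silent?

4

Codon 1 (CAG, Gln): 1 synonymous substitution.
Codon 2 (CAG, Gln): 1 synonymous substitution.
Codon 3 (AAU, Asn): 1 synonymous substitution.
Codon 4 (GAG, Glu): 1 synonymous substitution.
Total: 1 + 1 + 1 + 1 = 4.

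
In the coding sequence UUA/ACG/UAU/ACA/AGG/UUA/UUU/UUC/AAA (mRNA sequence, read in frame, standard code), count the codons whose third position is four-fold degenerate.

Codon 1 UUA (Leu): third position 2-fold.
Codon 2 ACG (Thr): third position 4-fold.
Codon 3 UAU (Tyr): third position 2-fold.
Codon 4 ACA (Thr): third position 4-fold.
Codon 5 AGG (Arg): third position 2-fold.
Codon 6 UUA (Leu): third position 2-fold.
Codon 7 UUU (Phe): third position 2-fold.
Codon 8 UUC (Phe): third position 2-fold.
Codon 9 AAA (Lys): third position 2-fold.
Four-fold degenerate third positions: 2.

2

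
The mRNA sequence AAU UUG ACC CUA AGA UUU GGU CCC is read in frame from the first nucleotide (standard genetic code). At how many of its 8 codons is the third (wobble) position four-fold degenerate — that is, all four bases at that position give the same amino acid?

Codon 1 AAU (Asn): third position 2-fold.
Codon 2 UUG (Leu): third position 2-fold.
Codon 3 ACC (Thr): third position 4-fold.
Codon 4 CUA (Leu): third position 4-fold.
Codon 5 AGA (Arg): third position 2-fold.
Codon 6 UUU (Phe): third position 2-fold.
Codon 7 GGU (Gly): third position 4-fold.
Codon 8 CCC (Pro): third position 4-fold.
Four-fold degenerate third positions: 4.

4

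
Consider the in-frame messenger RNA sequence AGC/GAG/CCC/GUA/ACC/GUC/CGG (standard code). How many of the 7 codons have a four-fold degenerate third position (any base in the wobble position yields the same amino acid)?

Codon 1 AGC (Ser): third position 2-fold.
Codon 2 GAG (Glu): third position 2-fold.
Codon 3 CCC (Pro): third position 4-fold.
Codon 4 GUA (Val): third position 4-fold.
Codon 5 ACC (Thr): third position 4-fold.
Codon 6 GUC (Val): third position 4-fold.
Codon 7 CGG (Arg): third position 4-fold.
Four-fold degenerate third positions: 5.

5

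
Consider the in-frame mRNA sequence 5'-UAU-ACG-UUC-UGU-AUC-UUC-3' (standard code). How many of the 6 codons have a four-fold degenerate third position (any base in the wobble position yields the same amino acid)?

Codon 1 UAU (Tyr): third position 2-fold.
Codon 2 ACG (Thr): third position 4-fold.
Codon 3 UUC (Phe): third position 2-fold.
Codon 4 UGU (Cys): third position 2-fold.
Codon 5 AUC (Ile): third position 3-fold.
Codon 6 UUC (Phe): third position 2-fold.
Four-fold degenerate third positions: 1.

1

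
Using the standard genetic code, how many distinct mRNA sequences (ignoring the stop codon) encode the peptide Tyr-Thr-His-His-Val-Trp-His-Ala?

1024

Tyr: 2 codons.
Thr: 4 codons.
His: 2 codons.
His: 2 codons.
Val: 4 codons.
Trp: 1 codon.
His: 2 codons.
Ala: 4 codons.
2 × 4 × 2 × 2 × 4 × 1 × 2 × 4 = 1024.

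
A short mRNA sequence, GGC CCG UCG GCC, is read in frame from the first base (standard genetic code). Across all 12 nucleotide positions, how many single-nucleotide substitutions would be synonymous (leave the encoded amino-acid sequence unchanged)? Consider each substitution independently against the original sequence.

Codon 1 (GGC, Gly): 3 synonymous substitutions.
Codon 2 (CCG, Pro): 3 synonymous substitutions.
Codon 3 (UCG, Ser): 3 synonymous substitutions.
Codon 4 (GCC, Ala): 3 synonymous substitutions.
Total: 3 + 3 + 3 + 3 = 12.

12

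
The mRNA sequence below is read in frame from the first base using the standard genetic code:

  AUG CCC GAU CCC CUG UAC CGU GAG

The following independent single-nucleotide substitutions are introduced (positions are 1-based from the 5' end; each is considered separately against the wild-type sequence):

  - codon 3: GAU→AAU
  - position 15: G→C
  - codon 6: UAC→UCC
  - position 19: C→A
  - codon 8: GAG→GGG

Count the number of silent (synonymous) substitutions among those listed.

1

Codon 3: GAU (Asp) → AAU (Asn) — missense.
Codon 5: CUG (Leu) → CUC (Leu) — synonymous.
Codon 6: UAC (Tyr) → UCC (Ser) — missense.
Codon 7: CGU (Arg) → AGU (Ser) — missense.
Codon 8: GAG (Glu) → GGG (Gly) — missense.
Synonymous: 1 of 5.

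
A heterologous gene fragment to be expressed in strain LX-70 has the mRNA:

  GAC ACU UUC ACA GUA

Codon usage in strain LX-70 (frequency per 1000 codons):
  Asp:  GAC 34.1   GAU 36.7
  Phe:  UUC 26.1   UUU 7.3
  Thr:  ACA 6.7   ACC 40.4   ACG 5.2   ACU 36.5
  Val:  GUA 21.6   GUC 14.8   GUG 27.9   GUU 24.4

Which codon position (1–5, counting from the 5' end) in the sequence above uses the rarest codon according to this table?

4

Codon 1 GAC (Asp): 34.1 per 1000.
Codon 2 ACU (Thr): 36.5 per 1000.
Codon 3 UUC (Phe): 26.1 per 1000.
Codon 4 ACA (Thr): 6.7 per 1000.
Codon 5 GUA (Val): 21.6 per 1000.
Lowest frequency is 6.7 at codon 4.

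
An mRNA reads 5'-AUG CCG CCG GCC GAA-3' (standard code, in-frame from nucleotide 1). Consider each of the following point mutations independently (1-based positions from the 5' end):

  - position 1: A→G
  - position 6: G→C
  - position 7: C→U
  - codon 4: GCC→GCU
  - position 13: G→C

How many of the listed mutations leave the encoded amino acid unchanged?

Codon 1: AUG (Met) → GUG (Val) — missense.
Codon 2: CCG (Pro) → CCC (Pro) — synonymous.
Codon 3: CCG (Pro) → UCG (Ser) — missense.
Codon 4: GCC (Ala) → GCU (Ala) — synonymous.
Codon 5: GAA (Glu) → CAA (Gln) — missense.
Synonymous: 2 of 5.

2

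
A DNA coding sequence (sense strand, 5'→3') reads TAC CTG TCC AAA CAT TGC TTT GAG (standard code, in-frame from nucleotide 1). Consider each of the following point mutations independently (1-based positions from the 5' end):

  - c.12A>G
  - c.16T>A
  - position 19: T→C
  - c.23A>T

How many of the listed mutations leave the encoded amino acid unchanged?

Codon 4: AAA (Lys) → AAG (Lys) — synonymous.
Codon 6: TGC (Cys) → AGC (Ser) — missense.
Codon 7: TTT (Phe) → CTT (Leu) — missense.
Codon 8: GAG (Glu) → GTG (Val) — missense.
Synonymous: 1 of 4.

1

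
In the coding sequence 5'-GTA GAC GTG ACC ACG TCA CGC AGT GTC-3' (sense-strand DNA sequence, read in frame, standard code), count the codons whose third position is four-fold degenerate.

7

Codon 1 GTA (Val): third position 4-fold.
Codon 2 GAC (Asp): third position 2-fold.
Codon 3 GTG (Val): third position 4-fold.
Codon 4 ACC (Thr): third position 4-fold.
Codon 5 ACG (Thr): third position 4-fold.
Codon 6 TCA (Ser): third position 4-fold.
Codon 7 CGC (Arg): third position 4-fold.
Codon 8 AGT (Ser): third position 2-fold.
Codon 9 GTC (Val): third position 4-fold.
Four-fold degenerate third positions: 7.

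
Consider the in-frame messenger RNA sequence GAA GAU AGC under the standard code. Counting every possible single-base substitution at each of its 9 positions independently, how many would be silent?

Codon 1 (GAA, Glu): 1 synonymous substitution.
Codon 2 (GAU, Asp): 1 synonymous substitution.
Codon 3 (AGC, Ser): 1 synonymous substitution.
Total: 1 + 1 + 1 = 3.

3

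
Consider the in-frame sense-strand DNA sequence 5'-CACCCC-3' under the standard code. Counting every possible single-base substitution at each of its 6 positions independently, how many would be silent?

4

Codon 1 (CAC, His): 1 synonymous substitution.
Codon 2 (CCC, Pro): 3 synonymous substitutions.
Total: 1 + 3 = 4.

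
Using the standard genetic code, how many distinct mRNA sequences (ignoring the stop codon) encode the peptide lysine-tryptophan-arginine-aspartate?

Lys: 2 codons.
Trp: 1 codon.
Arg: 6 codons.
Asp: 2 codons.
2 × 1 × 6 × 2 = 24.

24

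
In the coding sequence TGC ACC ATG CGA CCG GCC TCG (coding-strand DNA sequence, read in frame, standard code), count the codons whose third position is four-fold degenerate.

5

Codon 1 TGC (Cys): third position 2-fold.
Codon 2 ACC (Thr): third position 4-fold.
Codon 3 ATG (Met): third position 1-fold.
Codon 4 CGA (Arg): third position 4-fold.
Codon 5 CCG (Pro): third position 4-fold.
Codon 6 GCC (Ala): third position 4-fold.
Codon 7 TCG (Ser): third position 4-fold.
Four-fold degenerate third positions: 5.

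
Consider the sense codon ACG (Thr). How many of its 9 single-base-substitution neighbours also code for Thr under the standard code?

3

Position 1: none → 0 synonymous.
Position 2: none → 0 synonymous.
Position 3: ACU, ACC, ACA → 3 synonymous.
Total: 0 + 0 + 3 = 3.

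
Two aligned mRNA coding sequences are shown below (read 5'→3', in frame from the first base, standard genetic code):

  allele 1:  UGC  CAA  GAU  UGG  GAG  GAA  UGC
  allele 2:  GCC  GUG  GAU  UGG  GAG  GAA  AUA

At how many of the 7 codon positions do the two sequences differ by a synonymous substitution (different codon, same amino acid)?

Codon 1: UGC Cys / GCC Ala — nonsynonymous.
Codon 2: CAA Gln / GUG Val — nonsynonymous.
Codon 3: GAU Asp / GAU Asp — identical.
Codon 4: UGG Trp / UGG Trp — identical.
Codon 5: GAG Glu / GAG Glu — identical.
Codon 6: GAA Glu / GAA Glu — identical.
Codon 7: UGC Cys / AUA Ile — nonsynonymous.
Synonymous differences: 0.

0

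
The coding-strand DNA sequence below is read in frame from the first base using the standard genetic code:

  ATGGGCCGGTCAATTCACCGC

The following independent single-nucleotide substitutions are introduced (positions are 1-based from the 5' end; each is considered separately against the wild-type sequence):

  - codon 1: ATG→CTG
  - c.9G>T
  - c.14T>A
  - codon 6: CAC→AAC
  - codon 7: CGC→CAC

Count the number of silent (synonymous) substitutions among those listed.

1

Codon 1: ATG (Met) → CTG (Leu) — missense.
Codon 3: CGG (Arg) → CGT (Arg) — synonymous.
Codon 5: ATT (Ile) → AAT (Asn) — missense.
Codon 6: CAC (His) → AAC (Asn) — missense.
Codon 7: CGC (Arg) → CAC (His) — missense.
Synonymous: 1 of 5.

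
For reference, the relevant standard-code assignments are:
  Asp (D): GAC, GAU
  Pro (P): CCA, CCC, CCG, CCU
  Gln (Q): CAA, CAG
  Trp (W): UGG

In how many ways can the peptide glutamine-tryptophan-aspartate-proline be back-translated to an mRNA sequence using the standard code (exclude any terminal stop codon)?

16

Gln: 2 codons.
Trp: 1 codon.
Asp: 2 codons.
Pro: 4 codons.
2 × 1 × 2 × 4 = 16.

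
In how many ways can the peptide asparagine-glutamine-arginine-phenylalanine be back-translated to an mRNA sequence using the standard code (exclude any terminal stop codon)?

Asn: 2 codons.
Gln: 2 codons.
Arg: 6 codons.
Phe: 2 codons.
2 × 2 × 6 × 2 = 48.

48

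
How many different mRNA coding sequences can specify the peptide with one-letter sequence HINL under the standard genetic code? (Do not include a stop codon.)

72

His: 2 codons.
Ile: 3 codons.
Asn: 2 codons.
Leu: 6 codons.
2 × 3 × 2 × 6 = 72.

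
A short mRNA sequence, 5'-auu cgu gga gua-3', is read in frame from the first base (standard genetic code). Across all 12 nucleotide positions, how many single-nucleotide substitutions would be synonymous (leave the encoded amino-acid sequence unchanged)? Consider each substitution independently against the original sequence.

Codon 1 (AUU, Ile): 2 synonymous substitutions.
Codon 2 (CGU, Arg): 3 synonymous substitutions.
Codon 3 (GGA, Gly): 3 synonymous substitutions.
Codon 4 (GUA, Val): 3 synonymous substitutions.
Total: 2 + 3 + 3 + 3 = 11.

11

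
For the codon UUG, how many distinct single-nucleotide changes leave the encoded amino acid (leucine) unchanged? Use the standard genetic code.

Position 1: CUG → 1 synonymous.
Position 2: none → 0 synonymous.
Position 3: UUA → 1 synonymous.
Total: 1 + 0 + 1 = 2.

2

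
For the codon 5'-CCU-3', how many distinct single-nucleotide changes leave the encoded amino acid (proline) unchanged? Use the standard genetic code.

3

Position 1: none → 0 synonymous.
Position 2: none → 0 synonymous.
Position 3: CCC, CCA, CCG → 3 synonymous.
Total: 0 + 0 + 3 = 3.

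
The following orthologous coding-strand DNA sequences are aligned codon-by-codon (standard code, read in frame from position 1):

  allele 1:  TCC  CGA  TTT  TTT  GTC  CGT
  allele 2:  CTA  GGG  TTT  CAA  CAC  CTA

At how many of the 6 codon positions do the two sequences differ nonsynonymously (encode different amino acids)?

5

Codon 1: TCC Ser / CTA Leu — nonsynonymous.
Codon 2: CGA Arg / GGG Gly — nonsynonymous.
Codon 3: TTT Phe / TTT Phe — identical.
Codon 4: TTT Phe / CAA Gln — nonsynonymous.
Codon 5: GTC Val / CAC His — nonsynonymous.
Codon 6: CGT Arg / CTA Leu — nonsynonymous.
Nonsynonymous differences: 5.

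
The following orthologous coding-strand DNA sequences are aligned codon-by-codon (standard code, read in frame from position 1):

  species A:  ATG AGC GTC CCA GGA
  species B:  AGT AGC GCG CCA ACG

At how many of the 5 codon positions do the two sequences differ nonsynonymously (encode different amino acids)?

Codon 1: ATG Met / AGT Ser — nonsynonymous.
Codon 2: AGC Ser / AGC Ser — identical.
Codon 3: GTC Val / GCG Ala — nonsynonymous.
Codon 4: CCA Pro / CCA Pro — identical.
Codon 5: GGA Gly / ACG Thr — nonsynonymous.
Nonsynonymous differences: 3.

3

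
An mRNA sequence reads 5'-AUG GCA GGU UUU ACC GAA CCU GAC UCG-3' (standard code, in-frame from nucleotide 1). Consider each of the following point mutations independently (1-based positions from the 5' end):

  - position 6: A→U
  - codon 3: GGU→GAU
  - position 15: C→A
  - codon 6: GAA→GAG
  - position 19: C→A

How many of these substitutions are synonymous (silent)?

Codon 2: GCA (Ala) → GCU (Ala) — synonymous.
Codon 3: GGU (Gly) → GAU (Asp) — missense.
Codon 5: ACC (Thr) → ACA (Thr) — synonymous.
Codon 6: GAA (Glu) → GAG (Glu) — synonymous.
Codon 7: CCU (Pro) → ACU (Thr) — missense.
Synonymous: 3 of 5.

3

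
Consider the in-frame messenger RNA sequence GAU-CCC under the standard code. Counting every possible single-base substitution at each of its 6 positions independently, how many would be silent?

Codon 1 (GAU, Asp): 1 synonymous substitution.
Codon 2 (CCC, Pro): 3 synonymous substitutions.
Total: 1 + 3 = 4.

4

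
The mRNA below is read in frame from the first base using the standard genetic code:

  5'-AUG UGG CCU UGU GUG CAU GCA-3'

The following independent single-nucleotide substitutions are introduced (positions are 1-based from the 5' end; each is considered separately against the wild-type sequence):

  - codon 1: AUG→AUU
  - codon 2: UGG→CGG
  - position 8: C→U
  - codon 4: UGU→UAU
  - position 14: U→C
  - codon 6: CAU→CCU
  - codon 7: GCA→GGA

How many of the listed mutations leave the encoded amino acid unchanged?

0

Codon 1: AUG (Met) → AUU (Ile) — missense.
Codon 2: UGG (Trp) → CGG (Arg) — missense.
Codon 3: CCU (Pro) → CUU (Leu) — missense.
Codon 4: UGU (Cys) → UAU (Tyr) — missense.
Codon 5: GUG (Val) → GCG (Ala) — missense.
Codon 6: CAU (His) → CCU (Pro) — missense.
Codon 7: GCA (Ala) → GGA (Gly) — missense.
Synonymous: 0 of 7.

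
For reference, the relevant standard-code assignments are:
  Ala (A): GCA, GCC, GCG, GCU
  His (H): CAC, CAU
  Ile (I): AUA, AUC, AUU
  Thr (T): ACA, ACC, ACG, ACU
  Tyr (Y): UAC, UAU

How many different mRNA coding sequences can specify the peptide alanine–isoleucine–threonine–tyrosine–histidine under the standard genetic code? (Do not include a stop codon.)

192

Ala: 4 codons.
Ile: 3 codons.
Thr: 4 codons.
Tyr: 2 codons.
His: 2 codons.
4 × 3 × 4 × 2 × 2 = 192.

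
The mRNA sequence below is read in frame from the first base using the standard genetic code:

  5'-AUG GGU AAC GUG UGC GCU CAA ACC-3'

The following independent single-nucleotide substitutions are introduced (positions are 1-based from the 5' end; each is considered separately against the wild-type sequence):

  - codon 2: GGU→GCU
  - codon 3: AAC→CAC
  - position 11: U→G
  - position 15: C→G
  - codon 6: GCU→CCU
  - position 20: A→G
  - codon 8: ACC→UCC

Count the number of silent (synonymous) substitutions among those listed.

Codon 2: GGU (Gly) → GCU (Ala) — missense.
Codon 3: AAC (Asn) → CAC (His) — missense.
Codon 4: GUG (Val) → GGG (Gly) — missense.
Codon 5: UGC (Cys) → UGG (Trp) — missense.
Codon 6: GCU (Ala) → CCU (Pro) — missense.
Codon 7: CAA (Gln) → CGA (Arg) — missense.
Codon 8: ACC (Thr) → UCC (Ser) — missense.
Synonymous: 0 of 7.

0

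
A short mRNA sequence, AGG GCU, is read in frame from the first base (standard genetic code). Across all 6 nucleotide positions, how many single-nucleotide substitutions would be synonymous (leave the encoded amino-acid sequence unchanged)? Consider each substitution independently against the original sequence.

Codon 1 (AGG, Arg): 2 synonymous substitutions.
Codon 2 (GCU, Ala): 3 synonymous substitutions.
Total: 2 + 3 = 5.

5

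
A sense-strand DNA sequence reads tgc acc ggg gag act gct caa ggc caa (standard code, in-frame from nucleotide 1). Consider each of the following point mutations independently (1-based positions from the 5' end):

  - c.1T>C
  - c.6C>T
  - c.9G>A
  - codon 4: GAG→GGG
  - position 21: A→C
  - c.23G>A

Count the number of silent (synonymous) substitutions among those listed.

2

Codon 1: TGC (Cys) → CGC (Arg) — missense.
Codon 2: ACC (Thr) → ACT (Thr) — synonymous.
Codon 3: GGG (Gly) → GGA (Gly) — synonymous.
Codon 4: GAG (Glu) → GGG (Gly) — missense.
Codon 7: CAA (Gln) → CAC (His) — missense.
Codon 8: GGC (Gly) → GAC (Asp) — missense.
Synonymous: 2 of 6.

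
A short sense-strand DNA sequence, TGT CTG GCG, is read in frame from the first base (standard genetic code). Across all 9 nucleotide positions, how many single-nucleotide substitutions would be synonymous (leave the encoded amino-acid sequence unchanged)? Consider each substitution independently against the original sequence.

Codon 1 (TGT, Cys): 1 synonymous substitution.
Codon 2 (CTG, Leu): 4 synonymous substitutions.
Codon 3 (GCG, Ala): 3 synonymous substitutions.
Total: 1 + 4 + 3 = 8.

8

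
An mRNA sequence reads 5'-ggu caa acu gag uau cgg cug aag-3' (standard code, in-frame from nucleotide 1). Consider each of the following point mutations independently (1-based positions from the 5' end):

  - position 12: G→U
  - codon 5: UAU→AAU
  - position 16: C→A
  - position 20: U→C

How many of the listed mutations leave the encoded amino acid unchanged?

1

Codon 4: GAG (Glu) → GAU (Asp) — missense.
Codon 5: UAU (Tyr) → AAU (Asn) — missense.
Codon 6: CGG (Arg) → AGG (Arg) — synonymous.
Codon 7: CUG (Leu) → CCG (Pro) — missense.
Synonymous: 1 of 4.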